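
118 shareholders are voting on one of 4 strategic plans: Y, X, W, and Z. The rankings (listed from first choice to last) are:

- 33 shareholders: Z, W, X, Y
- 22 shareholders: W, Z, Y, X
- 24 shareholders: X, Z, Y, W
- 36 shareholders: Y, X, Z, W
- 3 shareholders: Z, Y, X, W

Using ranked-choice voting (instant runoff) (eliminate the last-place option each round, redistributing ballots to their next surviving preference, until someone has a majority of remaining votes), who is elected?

Round 1: Y 36, X 24, W 22, Z 36. Eliminate W.
Round 2: Y 36, X 24, Z 58. Eliminate X.
Round 3: Y 36, Z 82. Z has a majority.

Z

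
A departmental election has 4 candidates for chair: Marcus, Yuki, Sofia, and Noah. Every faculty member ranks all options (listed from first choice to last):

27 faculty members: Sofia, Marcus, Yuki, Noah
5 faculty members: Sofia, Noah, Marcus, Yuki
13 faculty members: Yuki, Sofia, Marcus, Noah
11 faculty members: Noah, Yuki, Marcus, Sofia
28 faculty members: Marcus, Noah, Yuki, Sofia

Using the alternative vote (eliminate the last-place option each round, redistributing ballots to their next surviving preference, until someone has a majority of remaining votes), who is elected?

Round 1: Marcus 28, Yuki 13, Sofia 32, Noah 11. Eliminate Noah.
Round 2: Marcus 28, Yuki 24, Sofia 32. Eliminate Yuki.
Round 3: Marcus 39, Sofia 45. Sofia has a majority.

Sofia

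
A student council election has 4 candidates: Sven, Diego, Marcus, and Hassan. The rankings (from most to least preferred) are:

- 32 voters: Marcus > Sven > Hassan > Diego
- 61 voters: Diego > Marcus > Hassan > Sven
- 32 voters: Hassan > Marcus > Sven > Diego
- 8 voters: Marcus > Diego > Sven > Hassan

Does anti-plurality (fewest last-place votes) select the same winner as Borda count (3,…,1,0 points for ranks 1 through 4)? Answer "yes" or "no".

yes

Anti-plurality — last-place votes: Sven 61, Diego 64, Marcus 0, Hassan 8. Winner: Marcus.
Borda — scores: Sven 104, Diego 199, Marcus 306, Hassan 189. Winner: Marcus.
The two methods agree.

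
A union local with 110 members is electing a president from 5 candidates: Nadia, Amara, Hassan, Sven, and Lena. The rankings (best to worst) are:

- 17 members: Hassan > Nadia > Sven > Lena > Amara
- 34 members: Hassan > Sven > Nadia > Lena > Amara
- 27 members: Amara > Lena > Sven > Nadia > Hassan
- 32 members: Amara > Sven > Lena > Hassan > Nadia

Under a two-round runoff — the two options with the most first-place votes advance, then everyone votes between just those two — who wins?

Amara

Round 1 first-place votes: Nadia 0, Amara 59, Hassan 51, Sven 0, Lena 0.
Amara and Hassan advance.
Runoff: Amara is preferred to Hassan by 59 voters; Hassan by 51.
Amara wins the runoff.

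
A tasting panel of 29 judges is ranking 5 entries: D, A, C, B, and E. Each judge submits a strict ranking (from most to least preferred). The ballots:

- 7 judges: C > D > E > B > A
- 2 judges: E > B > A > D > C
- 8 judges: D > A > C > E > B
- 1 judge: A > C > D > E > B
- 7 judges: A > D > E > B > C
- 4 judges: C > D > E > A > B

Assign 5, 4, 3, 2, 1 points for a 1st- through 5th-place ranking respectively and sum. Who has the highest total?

D

D: 7·4 + 2·2 + 8·5 + 1·3 + 7·4 + 4·4 = 119
A: 7·1 + 2·3 + 8·4 + 1·5 + 7·5 + 4·2 = 93
C: 7·5 + 2·1 + 8·3 + 1·4 + 7·1 + 4·5 = 92
B: 7·2 + 2·4 + 8·1 + 1·1 + 7·2 + 4·1 = 49
E: 7·3 + 2·5 + 8·2 + 1·2 + 7·3 + 4·3 = 82
D has the highest Borda score (119).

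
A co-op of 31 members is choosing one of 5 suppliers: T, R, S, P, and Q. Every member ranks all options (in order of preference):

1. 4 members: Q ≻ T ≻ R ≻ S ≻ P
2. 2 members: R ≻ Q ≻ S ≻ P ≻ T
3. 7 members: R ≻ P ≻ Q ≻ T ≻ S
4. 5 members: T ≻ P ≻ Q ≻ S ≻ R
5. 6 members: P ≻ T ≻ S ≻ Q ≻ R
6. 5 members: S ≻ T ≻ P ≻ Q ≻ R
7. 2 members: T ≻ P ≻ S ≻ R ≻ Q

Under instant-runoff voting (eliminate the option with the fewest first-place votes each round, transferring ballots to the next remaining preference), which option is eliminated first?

Round 1: T 7, R 9, S 5, P 6, Q 4. Eliminate Q.

Q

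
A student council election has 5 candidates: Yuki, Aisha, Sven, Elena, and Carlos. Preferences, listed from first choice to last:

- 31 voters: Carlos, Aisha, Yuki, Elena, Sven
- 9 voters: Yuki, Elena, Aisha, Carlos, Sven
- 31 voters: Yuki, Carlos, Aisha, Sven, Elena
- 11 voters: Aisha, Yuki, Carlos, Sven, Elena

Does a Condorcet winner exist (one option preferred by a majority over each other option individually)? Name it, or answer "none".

none

Checking pairwise contests:
Aisha beats Yuki 42–40.
Carlos beats Aisha 62–20.
Yuki beats Sven 82–0.
Yuki beats Elena 82–0.
Yuki beats Carlos 51–31.
Every option loses at least one head-to-head, so there is no Condorcet winner.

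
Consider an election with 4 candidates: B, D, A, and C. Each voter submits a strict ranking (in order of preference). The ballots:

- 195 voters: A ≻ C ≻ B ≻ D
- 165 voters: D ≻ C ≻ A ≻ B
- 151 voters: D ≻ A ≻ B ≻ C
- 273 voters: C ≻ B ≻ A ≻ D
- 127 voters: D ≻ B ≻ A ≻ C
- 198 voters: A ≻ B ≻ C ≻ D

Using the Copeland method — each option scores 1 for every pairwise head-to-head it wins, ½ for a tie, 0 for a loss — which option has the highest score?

A

B: beats D; loses to A and C → score 1.
D: loses to B, A, and C → score 0.
A: beats B, D, and C → score 3.
C: beats B and D; loses to A → score 2.
A has the best pairwise record.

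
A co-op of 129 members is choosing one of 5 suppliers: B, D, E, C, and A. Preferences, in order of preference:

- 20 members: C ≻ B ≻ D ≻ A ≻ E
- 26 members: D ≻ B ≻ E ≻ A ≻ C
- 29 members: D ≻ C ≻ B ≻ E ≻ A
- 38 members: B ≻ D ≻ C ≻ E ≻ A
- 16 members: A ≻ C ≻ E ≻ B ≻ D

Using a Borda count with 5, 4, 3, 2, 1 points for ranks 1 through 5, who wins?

B: 20·4 + 26·4 + 29·3 + 38·5 + 16·2 = 493
D: 20·3 + 26·5 + 29·5 + 38·4 + 16·1 = 503
E: 20·1 + 26·3 + 29·2 + 38·2 + 16·3 = 280
C: 20·5 + 26·1 + 29·4 + 38·3 + 16·4 = 420
A: 20·2 + 26·2 + 29·1 + 38·1 + 16·5 = 239
D has the highest Borda score (503).

D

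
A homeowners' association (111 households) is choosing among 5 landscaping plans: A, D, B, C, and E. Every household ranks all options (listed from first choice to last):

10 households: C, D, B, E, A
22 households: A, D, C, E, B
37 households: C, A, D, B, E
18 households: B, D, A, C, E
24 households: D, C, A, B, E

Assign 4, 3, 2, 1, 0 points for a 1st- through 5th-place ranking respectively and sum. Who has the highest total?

C

A: 10·0 + 22·4 + 37·3 + 18·2 + 24·2 = 283
D: 10·3 + 22·3 + 37·2 + 18·3 + 24·4 = 320
B: 10·2 + 22·0 + 37·1 + 18·4 + 24·1 = 153
C: 10·4 + 22·2 + 37·4 + 18·1 + 24·3 = 322
E: 10·1 + 22·1 + 37·0 + 18·0 + 24·0 = 32
C has the highest Borda score (322).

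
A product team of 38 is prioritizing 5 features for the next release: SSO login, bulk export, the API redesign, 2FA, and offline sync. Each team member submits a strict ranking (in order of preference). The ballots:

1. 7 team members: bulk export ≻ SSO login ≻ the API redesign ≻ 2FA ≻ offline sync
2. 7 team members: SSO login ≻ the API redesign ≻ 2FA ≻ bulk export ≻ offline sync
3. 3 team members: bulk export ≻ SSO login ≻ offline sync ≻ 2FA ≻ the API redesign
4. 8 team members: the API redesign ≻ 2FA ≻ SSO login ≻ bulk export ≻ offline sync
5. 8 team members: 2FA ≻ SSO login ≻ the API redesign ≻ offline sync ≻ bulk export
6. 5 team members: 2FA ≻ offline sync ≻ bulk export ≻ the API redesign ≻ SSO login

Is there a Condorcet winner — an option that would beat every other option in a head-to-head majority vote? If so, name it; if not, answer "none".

none

Checking pairwise contests:
2FA beats SSO login 21–17.
SSO login beats bulk export 23–15.
SSO login beats the API redesign 25–13.
the API redesign beats 2FA 22–16.
SSO login beats offline sync 33–5.
Every option loses at least one head-to-head, so there is no Condorcet winner.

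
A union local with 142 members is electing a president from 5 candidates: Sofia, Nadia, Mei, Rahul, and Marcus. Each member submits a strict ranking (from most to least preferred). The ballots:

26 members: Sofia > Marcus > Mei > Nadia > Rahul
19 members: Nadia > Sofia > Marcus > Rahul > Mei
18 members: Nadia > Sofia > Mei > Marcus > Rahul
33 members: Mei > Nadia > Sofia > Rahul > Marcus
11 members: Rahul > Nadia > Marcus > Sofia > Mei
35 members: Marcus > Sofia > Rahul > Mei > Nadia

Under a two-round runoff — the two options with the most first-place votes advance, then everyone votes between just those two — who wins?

Round 1 first-place votes: Sofia 26, Nadia 37, Mei 33, Rahul 11, Marcus 35.
Nadia and Marcus advance.
Runoff: Nadia is preferred to Marcus by 81 voters; Marcus by 61.
Nadia wins the runoff.

Nadia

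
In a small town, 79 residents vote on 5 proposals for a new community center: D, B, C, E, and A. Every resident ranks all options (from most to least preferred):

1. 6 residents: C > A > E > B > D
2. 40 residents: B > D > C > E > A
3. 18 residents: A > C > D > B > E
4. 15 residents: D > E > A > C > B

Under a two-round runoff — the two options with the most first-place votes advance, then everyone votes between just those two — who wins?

B

Round 1 first-place votes: D 15, B 40, C 6, E 0, A 18.
B and A advance.
Runoff: B is preferred to A by 40 voters; A by 39.
B wins the runoff.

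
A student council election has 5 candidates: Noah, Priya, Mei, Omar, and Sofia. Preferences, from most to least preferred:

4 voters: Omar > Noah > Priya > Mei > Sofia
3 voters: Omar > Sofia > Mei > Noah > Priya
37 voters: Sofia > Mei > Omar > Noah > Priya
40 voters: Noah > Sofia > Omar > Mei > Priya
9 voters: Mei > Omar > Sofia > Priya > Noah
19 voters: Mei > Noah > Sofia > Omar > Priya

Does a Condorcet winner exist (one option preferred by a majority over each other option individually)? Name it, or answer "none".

none

Checking pairwise contests:
Mei beats Noah 68–44.
Noah beats Priya 103–9.
Sofia beats Mei 80–32.
Noah beats Omar 59–53.
Noah beats Sofia 63–49.
Every option loses at least one head-to-head, so there is no Condorcet winner.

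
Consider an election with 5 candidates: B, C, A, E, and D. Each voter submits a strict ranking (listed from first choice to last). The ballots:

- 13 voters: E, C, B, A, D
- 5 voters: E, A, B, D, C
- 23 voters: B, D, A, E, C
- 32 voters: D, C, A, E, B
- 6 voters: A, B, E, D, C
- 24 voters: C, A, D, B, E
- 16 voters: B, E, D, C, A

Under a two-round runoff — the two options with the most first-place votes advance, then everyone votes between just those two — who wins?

Round 1 first-place votes: B 39, C 24, A 6, E 18, D 32.
B and D advance.
Runoff: B is preferred to D by 63 voters; D by 56.
B wins the runoff.

B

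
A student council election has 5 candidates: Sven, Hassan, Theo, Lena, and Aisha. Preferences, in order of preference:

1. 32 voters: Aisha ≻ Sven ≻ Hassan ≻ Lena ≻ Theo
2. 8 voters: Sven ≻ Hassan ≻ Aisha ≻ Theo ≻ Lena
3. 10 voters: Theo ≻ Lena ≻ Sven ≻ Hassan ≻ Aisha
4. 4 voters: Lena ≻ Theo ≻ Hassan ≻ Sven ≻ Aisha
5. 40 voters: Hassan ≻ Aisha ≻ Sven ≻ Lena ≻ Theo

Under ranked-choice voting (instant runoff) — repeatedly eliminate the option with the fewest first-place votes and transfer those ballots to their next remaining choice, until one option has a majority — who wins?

Round 1: Sven 8, Hassan 40, Theo 10, Lena 4, Aisha 32. Eliminate Lena.
Round 2: Sven 8, Hassan 40, Theo 14, Aisha 32. Eliminate Sven.
Round 3: Hassan 48, Theo 14, Aisha 32. Hassan has a majority.

Hassan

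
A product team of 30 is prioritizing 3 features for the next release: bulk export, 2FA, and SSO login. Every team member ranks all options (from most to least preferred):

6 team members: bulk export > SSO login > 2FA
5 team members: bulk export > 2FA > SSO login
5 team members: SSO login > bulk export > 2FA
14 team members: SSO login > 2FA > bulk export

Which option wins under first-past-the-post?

SSO login

First-place votes: bulk export 11, 2FA 0, SSO login 19.
SSO login has the most first-place votes.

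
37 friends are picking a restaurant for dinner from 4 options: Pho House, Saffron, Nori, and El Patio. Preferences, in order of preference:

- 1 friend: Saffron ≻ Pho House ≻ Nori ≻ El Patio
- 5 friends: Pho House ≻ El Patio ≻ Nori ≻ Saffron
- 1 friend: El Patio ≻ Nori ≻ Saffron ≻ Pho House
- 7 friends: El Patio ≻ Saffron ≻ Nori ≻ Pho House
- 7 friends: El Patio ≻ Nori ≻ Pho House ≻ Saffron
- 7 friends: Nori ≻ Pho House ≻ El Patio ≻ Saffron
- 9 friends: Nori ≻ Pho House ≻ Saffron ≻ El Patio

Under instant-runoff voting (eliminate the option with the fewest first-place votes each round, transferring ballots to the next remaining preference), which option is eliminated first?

Round 1: Pho House 5, Saffron 1, Nori 16, El Patio 15. Eliminate Saffron.

Saffron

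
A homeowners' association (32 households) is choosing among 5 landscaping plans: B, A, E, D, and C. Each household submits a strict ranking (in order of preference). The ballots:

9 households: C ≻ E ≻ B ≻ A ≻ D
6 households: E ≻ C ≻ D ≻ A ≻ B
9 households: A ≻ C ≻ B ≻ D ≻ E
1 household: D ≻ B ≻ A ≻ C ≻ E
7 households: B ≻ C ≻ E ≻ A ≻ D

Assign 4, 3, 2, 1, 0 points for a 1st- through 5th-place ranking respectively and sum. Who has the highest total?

B: 9·2 + 6·0 + 9·2 + 1·3 + 7·4 = 67
A: 9·1 + 6·1 + 9·4 + 1·2 + 7·1 = 60
E: 9·3 + 6·4 + 9·0 + 1·0 + 7·2 = 65
D: 9·0 + 6·2 + 9·1 + 1·4 + 7·0 = 25
C: 9·4 + 6·3 + 9·3 + 1·1 + 7·3 = 103
C has the highest Borda score (103).

C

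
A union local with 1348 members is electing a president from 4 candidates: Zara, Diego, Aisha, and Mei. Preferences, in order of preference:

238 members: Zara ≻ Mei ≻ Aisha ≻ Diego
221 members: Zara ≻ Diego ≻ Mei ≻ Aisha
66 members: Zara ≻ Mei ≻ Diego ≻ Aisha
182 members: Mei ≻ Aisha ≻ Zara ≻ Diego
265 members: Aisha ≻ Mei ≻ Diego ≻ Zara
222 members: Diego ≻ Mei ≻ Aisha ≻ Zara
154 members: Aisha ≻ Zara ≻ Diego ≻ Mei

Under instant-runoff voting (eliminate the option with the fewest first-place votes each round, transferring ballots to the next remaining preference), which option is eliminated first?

Mei

Round 1: Zara 525, Diego 222, Aisha 419, Mei 182. Eliminate Mei.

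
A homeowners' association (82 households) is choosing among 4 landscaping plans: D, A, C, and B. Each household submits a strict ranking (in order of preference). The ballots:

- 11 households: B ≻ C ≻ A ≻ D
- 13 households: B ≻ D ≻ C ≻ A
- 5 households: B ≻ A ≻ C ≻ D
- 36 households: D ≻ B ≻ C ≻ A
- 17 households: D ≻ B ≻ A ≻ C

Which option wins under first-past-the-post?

D

First-place votes: D 53, A 0, C 0, B 29.
D has the most first-place votes.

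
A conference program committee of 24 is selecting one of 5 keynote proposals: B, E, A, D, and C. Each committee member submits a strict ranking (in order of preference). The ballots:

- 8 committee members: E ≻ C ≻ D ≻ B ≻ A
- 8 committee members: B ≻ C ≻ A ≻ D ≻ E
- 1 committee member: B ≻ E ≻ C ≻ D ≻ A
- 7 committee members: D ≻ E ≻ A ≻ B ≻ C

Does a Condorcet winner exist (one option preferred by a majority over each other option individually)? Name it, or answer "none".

none

Checking pairwise contests:
E beats B 15–9.
D beats E 15–9.
B beats A 17–7.
C beats D 17–7.
B beats C 16–8.
Every option loses at least one head-to-head, so there is no Condorcet winner.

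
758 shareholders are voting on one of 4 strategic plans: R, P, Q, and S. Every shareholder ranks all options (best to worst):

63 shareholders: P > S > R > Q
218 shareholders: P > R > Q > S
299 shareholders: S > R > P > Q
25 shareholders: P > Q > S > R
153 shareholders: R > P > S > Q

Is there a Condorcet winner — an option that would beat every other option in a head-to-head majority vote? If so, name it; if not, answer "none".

none

Checking pairwise contests:
S beats R 387–371.
R beats P 452–306.
R beats Q 733–25.
P beats S 459–299.
Every option loses at least one head-to-head, so there is no Condorcet winner.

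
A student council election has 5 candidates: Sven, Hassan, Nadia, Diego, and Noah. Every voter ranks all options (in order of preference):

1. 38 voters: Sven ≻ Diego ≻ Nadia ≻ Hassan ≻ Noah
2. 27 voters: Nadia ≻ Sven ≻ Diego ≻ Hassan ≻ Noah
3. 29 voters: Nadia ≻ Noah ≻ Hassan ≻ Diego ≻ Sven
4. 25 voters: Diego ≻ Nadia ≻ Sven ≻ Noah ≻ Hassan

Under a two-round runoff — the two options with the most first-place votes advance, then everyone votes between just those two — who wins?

Round 1 first-place votes: Sven 38, Hassan 0, Nadia 56, Diego 25, Noah 0.
Nadia and Sven advance.
Runoff: Nadia is preferred to Sven by 81 voters; Sven by 38.
Nadia wins the runoff.

Nadia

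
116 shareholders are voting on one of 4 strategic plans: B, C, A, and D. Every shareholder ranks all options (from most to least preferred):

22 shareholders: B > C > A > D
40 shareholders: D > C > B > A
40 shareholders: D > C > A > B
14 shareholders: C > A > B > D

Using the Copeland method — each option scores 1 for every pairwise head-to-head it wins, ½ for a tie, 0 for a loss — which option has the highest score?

B: beats A; loses to C and D → score 1.
C: beats B and A; loses to D → score 2.
A: loses to B, C, and D → score 0.
D: beats B, C, and A → score 3.
D has the best pairwise record.

D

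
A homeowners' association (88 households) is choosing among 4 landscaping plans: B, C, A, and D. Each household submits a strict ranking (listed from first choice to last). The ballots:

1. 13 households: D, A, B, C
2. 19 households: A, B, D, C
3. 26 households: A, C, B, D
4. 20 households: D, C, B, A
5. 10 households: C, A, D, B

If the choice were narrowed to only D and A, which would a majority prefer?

A

Voters preferring D to A: 33; preferring A to D: 55.
A wins the head-to-head.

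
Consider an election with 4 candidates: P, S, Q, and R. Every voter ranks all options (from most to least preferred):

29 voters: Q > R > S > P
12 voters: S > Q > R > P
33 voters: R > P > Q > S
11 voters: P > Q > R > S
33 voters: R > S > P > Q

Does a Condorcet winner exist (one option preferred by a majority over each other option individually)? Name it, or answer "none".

R vs P: 107–11 for R.
R vs S: 106–12 for R.
R vs Q: 66–52 for R.
R beats every other option head-to-head.

R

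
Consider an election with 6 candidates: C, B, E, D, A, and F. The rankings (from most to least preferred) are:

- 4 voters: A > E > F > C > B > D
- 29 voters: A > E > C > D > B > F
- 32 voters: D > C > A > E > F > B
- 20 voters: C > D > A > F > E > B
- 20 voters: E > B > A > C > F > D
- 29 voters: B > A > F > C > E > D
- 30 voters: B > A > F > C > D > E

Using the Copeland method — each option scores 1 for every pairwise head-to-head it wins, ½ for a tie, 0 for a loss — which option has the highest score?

A

C: beats B, E, D, and F; loses to A → score 4.
B: beats D and F; loses to C, E, and A → score 2.
E: beats B and F; ties D; loses to C and A → score 2.5.
D: ties E; loses to C, B, A, and F → score 0.5.
A: beats C, B, E, D, and F → score 5.
F: beats D; loses to C, B, E, and A → score 1.
A has the best pairwise record.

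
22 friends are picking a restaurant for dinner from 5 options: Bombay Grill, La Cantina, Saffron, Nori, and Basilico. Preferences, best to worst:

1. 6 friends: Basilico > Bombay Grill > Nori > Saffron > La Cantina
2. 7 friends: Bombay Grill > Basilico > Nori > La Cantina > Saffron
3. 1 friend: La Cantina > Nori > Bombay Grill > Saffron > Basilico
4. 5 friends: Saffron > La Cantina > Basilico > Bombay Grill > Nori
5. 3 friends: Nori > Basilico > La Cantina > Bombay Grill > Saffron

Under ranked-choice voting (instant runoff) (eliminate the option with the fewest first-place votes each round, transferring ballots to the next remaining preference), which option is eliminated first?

Round 1: Bombay Grill 7, La Cantina 1, Saffron 5, Nori 3, Basilico 6. Eliminate La Cantina.

La Cantina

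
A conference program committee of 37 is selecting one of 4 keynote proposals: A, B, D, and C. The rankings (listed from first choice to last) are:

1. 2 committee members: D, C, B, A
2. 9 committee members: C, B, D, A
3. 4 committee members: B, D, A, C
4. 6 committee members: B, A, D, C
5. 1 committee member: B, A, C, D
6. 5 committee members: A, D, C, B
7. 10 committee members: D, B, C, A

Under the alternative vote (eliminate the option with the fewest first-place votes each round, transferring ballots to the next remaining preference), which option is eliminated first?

A

Round 1: A 5, B 11, D 12, C 9. Eliminate A.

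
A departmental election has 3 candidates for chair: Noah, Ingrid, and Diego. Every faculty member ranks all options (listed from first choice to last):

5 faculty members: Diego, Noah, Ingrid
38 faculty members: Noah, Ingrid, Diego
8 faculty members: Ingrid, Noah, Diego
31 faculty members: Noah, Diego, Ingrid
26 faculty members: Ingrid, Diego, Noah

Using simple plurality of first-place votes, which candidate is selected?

Noah

First-place votes: Noah 69, Ingrid 34, Diego 5.
Noah has the most first-place votes.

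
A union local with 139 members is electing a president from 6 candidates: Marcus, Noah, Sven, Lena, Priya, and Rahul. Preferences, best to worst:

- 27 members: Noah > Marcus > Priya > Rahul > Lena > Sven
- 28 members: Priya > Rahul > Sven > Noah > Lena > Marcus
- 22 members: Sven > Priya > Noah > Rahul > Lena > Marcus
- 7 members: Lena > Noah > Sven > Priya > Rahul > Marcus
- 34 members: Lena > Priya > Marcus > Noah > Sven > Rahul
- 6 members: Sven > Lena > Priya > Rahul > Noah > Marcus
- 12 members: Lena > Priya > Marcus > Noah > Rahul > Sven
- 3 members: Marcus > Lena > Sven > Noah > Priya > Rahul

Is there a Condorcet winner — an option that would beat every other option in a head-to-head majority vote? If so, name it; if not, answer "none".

Priya

Priya vs Marcus: 109–30 for Priya.
Priya vs Noah: 102–37 for Priya.
Priya vs Sven: 101–38 for Priya.
Priya vs Lena: 77–62 for Priya.
Priya vs Rahul: 139–0 for Priya.
Priya beats every other option head-to-head.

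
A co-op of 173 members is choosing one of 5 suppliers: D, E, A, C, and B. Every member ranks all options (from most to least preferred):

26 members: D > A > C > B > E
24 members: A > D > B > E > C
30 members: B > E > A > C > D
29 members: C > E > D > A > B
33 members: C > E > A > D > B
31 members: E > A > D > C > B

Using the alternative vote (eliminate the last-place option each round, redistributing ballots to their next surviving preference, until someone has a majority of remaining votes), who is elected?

Round 1: D 26, E 31, A 24, C 62, B 30. Eliminate A.
Round 2: D 50, E 31, C 62, B 30. Eliminate B.
Round 3: D 50, E 61, C 62. Eliminate D.
Round 4: E 85, C 88. C has a majority.

C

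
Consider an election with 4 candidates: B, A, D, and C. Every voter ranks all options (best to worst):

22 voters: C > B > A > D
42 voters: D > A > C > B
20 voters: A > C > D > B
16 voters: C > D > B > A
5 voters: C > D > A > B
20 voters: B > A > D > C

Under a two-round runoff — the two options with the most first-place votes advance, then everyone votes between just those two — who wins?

Round 1 first-place votes: B 20, A 20, D 42, C 43.
C and D advance.
Runoff: C is preferred to D by 63 voters; D by 62.
C wins the runoff.

C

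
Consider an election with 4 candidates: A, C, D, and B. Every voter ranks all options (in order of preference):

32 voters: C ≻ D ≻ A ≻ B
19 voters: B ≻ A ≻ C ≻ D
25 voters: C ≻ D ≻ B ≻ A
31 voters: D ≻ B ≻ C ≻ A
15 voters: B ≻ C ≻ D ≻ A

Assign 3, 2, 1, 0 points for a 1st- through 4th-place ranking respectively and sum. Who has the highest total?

A: 32·1 + 19·2 + 25·0 + 31·0 + 15·0 = 70
C: 32·3 + 19·1 + 25·3 + 31·1 + 15·2 = 251
D: 32·2 + 19·0 + 25·2 + 31·3 + 15·1 = 222
B: 32·0 + 19·3 + 25·1 + 31·2 + 15·3 = 189
C has the highest Borda score (251).

C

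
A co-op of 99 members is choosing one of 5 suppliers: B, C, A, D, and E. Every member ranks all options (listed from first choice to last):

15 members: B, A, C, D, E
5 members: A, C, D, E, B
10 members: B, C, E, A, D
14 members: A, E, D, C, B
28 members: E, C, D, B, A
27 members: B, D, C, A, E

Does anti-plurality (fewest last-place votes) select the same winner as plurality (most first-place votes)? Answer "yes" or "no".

Anti-plurality — last-place votes: B 19, C 0, A 28, D 10, E 42. Winner: C.
Plurality — first-place votes: B 52, C 0, A 19, D 0, E 28. Winner: B.
The two methods disagree.

no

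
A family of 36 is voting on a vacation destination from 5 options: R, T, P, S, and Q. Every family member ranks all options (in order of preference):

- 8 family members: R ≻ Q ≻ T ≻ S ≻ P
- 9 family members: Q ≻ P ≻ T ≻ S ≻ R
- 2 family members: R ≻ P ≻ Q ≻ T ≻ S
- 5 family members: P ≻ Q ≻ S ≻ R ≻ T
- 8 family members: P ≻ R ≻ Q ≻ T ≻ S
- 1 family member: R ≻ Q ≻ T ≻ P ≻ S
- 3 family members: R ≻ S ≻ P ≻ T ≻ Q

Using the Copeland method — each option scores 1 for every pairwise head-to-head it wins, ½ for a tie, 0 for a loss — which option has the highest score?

P

R: beats T, S, and Q; loses to P → score 3.
T: beats S; loses to R, P, and Q → score 1.
P: beats R, T, and S; ties Q → score 3.5.
S: loses to R, T, P, and Q → score 0.
Q: beats T and S; ties P; loses to R → score 2.5.
P has the best pairwise record.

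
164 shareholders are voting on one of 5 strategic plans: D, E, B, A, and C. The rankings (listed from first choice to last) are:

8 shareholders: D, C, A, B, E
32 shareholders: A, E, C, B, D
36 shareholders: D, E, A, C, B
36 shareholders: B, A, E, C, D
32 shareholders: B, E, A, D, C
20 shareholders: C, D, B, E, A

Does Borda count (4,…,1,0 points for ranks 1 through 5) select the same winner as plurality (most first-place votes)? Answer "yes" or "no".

no

Borda — scores: D 268, E 392, B 352, A 388, C 240. Winner: E.
Plurality — first-place votes: D 44, E 0, B 68, A 32, C 20. Winner: B.
The two methods disagree.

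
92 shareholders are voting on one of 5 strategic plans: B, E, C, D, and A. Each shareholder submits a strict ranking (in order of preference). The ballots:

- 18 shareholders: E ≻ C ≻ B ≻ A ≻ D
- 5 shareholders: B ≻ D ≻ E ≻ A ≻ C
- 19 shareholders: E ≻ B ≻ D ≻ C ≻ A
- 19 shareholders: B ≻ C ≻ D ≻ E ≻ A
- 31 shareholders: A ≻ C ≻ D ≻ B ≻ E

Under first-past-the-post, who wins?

E

First-place votes: B 24, E 37, C 0, D 0, A 31.
E has the most first-place votes.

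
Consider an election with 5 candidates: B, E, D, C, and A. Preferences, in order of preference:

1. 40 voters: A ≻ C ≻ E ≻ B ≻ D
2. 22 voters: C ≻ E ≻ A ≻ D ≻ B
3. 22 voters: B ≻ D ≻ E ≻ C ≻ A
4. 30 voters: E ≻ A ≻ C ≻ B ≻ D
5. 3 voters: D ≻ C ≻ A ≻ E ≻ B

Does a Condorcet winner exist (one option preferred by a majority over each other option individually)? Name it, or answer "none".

none

Checking pairwise contests:
E beats B 95–22.
C beats E 65–52.
B beats D 92–25.
A beats C 70–47.
E beats A 74–43.
Every option loses at least one head-to-head, so there is no Condorcet winner.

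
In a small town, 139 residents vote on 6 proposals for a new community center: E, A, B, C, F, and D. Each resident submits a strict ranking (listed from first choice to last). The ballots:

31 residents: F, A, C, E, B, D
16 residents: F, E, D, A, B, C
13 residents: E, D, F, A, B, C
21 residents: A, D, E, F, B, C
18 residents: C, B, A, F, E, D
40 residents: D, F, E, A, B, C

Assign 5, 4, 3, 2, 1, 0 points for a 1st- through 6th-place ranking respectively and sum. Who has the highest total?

F

E: 31·2 + 16·4 + 13·5 + 21·3 + 18·1 + 40·3 = 392
A: 31·4 + 16·2 + 13·2 + 21·5 + 18·3 + 40·2 = 421
B: 31·1 + 16·1 + 13·1 + 21·1 + 18·4 + 40·1 = 193
C: 31·3 + 16·0 + 13·0 + 21·0 + 18·5 + 40·0 = 183
F: 31·5 + 16·5 + 13·3 + 21·2 + 18·2 + 40·4 = 512
D: 31·0 + 16·3 + 13·4 + 21·4 + 18·0 + 40·5 = 384
F has the highest Borda score (512).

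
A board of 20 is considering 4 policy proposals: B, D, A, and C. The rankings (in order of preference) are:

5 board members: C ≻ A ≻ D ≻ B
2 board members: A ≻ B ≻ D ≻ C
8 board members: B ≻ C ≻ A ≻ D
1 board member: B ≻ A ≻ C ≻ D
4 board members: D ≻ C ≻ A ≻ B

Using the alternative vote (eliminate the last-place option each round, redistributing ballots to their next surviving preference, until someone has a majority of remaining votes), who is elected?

Round 1: B 9, D 4, A 2, C 5. Eliminate A.
Round 2: B 11, D 4, C 5. B has a majority.

B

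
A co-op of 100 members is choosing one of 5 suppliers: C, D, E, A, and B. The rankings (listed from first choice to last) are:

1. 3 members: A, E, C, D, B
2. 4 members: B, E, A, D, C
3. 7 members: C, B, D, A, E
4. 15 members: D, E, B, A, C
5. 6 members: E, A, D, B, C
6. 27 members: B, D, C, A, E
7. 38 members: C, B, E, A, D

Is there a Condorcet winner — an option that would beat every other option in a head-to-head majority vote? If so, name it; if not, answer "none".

B

B vs C: 52–48 for B.
B vs D: 76–24 for B.
B vs E: 76–24 for B.
B vs A: 91–9 for B.
B beats every other option head-to-head.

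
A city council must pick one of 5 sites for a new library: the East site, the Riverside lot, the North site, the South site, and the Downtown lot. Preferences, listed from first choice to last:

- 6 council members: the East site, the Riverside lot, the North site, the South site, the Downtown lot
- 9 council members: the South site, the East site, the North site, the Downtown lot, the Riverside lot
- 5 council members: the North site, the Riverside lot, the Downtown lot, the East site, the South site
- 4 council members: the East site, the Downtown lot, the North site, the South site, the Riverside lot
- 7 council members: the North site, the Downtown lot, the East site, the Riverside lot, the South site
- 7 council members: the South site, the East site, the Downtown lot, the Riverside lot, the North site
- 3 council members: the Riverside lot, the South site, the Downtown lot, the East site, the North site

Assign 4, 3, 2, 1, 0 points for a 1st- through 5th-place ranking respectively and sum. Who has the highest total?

the East site

the East site: 6·4 + 9·3 + 5·1 + 4·4 + 7·2 + 7·3 + 3·1 = 110
the Riverside lot: 6·3 + 9·0 + 5·3 + 4·0 + 7·1 + 7·1 + 3·4 = 59
the North site: 6·2 + 9·2 + 5·4 + 4·2 + 7·4 + 7·0 + 3·0 = 86
the South site: 6·1 + 9·4 + 5·0 + 4·1 + 7·0 + 7·4 + 3·3 = 83
the Downtown lot: 6·0 + 9·1 + 5·2 + 4·3 + 7·3 + 7·2 + 3·2 = 72
the East site has the highest Borda score (110).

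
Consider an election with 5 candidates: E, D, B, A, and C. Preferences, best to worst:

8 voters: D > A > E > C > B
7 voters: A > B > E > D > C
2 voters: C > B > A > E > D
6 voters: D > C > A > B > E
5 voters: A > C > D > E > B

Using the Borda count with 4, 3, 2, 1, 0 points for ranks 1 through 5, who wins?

E: 8·2 + 7·2 + 2·1 + 6·0 + 5·1 = 37
D: 8·4 + 7·1 + 2·0 + 6·4 + 5·2 = 73
B: 8·0 + 7·3 + 2·3 + 6·1 + 5·0 = 33
A: 8·3 + 7·4 + 2·2 + 6·2 + 5·4 = 88
C: 8·1 + 7·0 + 2·4 + 6·3 + 5·3 = 49
A has the highest Borda score (88).

A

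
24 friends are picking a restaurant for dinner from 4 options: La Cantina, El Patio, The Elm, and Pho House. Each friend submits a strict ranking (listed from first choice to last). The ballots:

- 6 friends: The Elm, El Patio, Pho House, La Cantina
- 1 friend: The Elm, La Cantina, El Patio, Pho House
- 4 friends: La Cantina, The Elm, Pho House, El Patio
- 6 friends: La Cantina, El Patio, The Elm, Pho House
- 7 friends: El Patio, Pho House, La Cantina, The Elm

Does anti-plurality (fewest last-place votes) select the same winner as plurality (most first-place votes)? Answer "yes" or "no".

Anti-plurality — last-place votes: La Cantina 6, El Patio 4, The Elm 7, Pho House 7. Winner: El Patio.
Plurality — first-place votes: La Cantina 10, El Patio 7, The Elm 7, Pho House 0. Winner: La Cantina.
The two methods disagree.

no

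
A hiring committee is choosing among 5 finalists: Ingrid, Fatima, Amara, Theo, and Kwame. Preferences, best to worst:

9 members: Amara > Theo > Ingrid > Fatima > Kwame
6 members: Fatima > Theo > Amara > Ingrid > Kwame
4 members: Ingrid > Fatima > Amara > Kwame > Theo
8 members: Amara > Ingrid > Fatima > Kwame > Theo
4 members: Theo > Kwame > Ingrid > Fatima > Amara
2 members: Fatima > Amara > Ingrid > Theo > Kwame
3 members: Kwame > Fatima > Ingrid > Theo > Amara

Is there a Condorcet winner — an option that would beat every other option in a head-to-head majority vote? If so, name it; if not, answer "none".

none

Checking pairwise contests:
Amara beats Ingrid 25–11.
Ingrid beats Fatima 25–11.
Fatima beats Amara 19–17.
Fatima beats Theo 23–13.
Ingrid beats Kwame 29–7.
Every option loses at least one head-to-head, so there is no Condorcet winner.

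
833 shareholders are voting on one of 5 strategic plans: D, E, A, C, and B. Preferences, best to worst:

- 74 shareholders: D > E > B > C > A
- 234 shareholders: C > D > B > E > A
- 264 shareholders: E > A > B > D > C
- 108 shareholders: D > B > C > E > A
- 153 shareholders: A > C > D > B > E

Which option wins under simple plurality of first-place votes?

E

First-place votes: D 182, E 264, A 153, C 234, B 0.
E has the most first-place votes.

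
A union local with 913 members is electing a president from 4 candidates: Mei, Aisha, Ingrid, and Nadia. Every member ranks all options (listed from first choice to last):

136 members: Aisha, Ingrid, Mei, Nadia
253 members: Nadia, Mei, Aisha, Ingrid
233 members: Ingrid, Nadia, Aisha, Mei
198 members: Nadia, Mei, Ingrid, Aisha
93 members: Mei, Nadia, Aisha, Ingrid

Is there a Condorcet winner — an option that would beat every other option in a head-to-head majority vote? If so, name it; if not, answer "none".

Nadia vs Mei: 684–229 for Nadia.
Nadia vs Aisha: 777–136 for Nadia.
Nadia vs Ingrid: 544–369 for Nadia.
Nadia beats every other option head-to-head.

Nadia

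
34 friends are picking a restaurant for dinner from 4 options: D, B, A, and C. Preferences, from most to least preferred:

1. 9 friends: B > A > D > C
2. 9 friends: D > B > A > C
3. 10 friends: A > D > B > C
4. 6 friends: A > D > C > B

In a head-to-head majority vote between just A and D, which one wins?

A

Voters preferring A to D: 25; preferring D to A: 9.
A wins the head-to-head.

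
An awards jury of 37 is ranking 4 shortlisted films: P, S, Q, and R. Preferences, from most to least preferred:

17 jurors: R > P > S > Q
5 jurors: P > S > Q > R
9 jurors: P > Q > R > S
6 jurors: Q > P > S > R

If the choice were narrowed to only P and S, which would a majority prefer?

P

Voters preferring P to S: 37; preferring S to P: 0.
P wins the head-to-head.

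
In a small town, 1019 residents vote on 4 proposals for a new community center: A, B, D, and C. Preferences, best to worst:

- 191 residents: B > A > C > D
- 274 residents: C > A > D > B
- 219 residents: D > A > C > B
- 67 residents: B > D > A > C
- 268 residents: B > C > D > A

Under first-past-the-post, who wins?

First-place votes: A 0, B 526, D 219, C 274.
B has the most first-place votes.

B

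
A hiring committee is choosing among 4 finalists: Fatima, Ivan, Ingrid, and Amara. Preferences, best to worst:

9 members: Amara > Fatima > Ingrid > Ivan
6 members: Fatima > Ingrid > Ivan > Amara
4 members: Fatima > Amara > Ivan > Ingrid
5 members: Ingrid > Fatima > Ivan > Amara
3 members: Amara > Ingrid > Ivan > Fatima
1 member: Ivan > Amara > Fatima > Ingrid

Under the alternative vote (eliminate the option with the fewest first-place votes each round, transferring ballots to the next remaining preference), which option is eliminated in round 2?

Round 1: Fatima 10, Ivan 1, Ingrid 5, Amara 12. Eliminate Ivan.
Round 2: Fatima 10, Ingrid 5, Amara 13. Eliminate Ingrid.

Ingrid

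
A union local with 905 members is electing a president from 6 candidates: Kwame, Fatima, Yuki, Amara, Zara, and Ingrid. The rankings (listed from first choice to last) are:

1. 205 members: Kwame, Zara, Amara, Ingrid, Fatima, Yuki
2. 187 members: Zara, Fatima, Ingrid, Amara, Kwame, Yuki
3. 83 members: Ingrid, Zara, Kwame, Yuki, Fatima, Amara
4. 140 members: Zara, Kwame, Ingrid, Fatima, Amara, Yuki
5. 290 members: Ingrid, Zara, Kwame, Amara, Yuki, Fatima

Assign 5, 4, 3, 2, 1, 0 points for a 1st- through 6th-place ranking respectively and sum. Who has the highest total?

Kwame: 205·5 + 187·1 + 83·3 + 140·4 + 290·3 = 2891
Fatima: 205·1 + 187·4 + 83·1 + 140·2 + 290·0 = 1316
Yuki: 205·0 + 187·0 + 83·2 + 140·0 + 290·1 = 456
Amara: 205·3 + 187·2 + 83·0 + 140·1 + 290·2 = 1709
Zara: 205·4 + 187·5 + 83·4 + 140·5 + 290·4 = 3947
Ingrid: 205·2 + 187·3 + 83·5 + 140·3 + 290·5 = 3256
Zara has the highest Borda score (3947).

Zara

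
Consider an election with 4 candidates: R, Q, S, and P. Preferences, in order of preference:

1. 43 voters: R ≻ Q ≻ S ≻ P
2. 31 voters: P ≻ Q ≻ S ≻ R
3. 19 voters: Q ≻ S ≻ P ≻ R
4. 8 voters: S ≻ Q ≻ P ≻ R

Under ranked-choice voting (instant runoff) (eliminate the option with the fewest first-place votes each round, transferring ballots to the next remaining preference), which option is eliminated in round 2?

Q

Round 1: R 43, Q 19, S 8, P 31. Eliminate S.
Round 2: R 43, Q 27, P 31. Eliminate Q.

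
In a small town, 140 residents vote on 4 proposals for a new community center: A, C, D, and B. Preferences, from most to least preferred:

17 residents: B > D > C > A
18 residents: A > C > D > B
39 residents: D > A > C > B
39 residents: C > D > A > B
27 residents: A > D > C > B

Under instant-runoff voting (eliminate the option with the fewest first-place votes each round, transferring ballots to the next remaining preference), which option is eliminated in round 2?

C

Round 1: A 45, C 39, D 39, B 17. Eliminate B.
Round 2: A 45, C 39, D 56. Eliminate C.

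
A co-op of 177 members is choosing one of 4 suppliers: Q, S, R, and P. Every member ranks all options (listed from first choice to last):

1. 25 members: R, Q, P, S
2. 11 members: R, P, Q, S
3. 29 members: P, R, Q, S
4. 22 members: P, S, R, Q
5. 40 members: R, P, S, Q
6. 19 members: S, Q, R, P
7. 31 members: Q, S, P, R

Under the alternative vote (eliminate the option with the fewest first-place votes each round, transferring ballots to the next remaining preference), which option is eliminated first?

Round 1: Q 31, S 19, R 76, P 51. Eliminate S.

S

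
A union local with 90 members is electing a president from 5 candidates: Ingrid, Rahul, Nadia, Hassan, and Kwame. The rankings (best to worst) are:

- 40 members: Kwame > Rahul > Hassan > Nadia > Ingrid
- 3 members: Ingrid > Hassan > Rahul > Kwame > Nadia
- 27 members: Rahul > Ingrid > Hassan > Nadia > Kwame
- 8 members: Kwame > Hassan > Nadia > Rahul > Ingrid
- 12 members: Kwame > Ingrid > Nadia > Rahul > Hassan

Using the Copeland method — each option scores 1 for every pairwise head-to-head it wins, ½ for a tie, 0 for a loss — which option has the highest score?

Ingrid: loses to Rahul, Nadia, Hassan, and Kwame → score 0.
Rahul: beats Ingrid, Nadia, and Hassan; loses to Kwame → score 3.
Nadia: beats Ingrid; loses to Rahul, Hassan, and Kwame → score 1.
Hassan: beats Ingrid and Nadia; loses to Rahul and Kwame → score 2.
Kwame: beats Ingrid, Rahul, Nadia, and Hassan → score 4.
Kwame has the best pairwise record.

Kwame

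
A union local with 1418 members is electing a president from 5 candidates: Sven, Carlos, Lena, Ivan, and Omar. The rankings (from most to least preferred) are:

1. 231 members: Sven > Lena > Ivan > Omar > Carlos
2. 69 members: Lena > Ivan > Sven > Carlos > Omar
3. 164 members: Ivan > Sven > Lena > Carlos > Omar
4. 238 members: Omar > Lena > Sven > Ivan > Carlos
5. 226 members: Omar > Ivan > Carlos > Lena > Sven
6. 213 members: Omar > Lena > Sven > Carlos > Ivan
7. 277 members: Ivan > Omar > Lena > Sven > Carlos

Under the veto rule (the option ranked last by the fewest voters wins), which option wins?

Lena

Last-place votes: Sven 226, Carlos 746, Lena 0, Ivan 213, Omar 233.
Lena is ranked last by the fewest voters, so Lena wins.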